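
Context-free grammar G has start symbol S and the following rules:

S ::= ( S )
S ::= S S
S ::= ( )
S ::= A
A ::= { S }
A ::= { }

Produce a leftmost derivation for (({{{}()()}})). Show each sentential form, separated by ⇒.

S⇒(S)⇒((S))⇒((A))⇒(({S}))⇒(({A}))⇒(({{S}}))⇒(({{SS}}))⇒(({{AS}}))⇒(({{{}S}}))⇒(({{{}SS}}))⇒(({{{}()S}}))⇒(({{{}()()}}))

S ⇒ (S)   [S ::= ( S )]
(S) ⇒ ((S))   [S ::= ( S )]
((S)) ⇒ ((A))   [S ::= A]
((A)) ⇒ (({S}))   [A ::= { S }]
(({S})) ⇒ (({A}))   [S ::= A]
(({A})) ⇒ (({{S}}))   [A ::= { S }]
(({{S}})) ⇒ (({{SS}}))   [S ::= S S]
(({{SS}})) ⇒ (({{AS}}))   [S ::= A]
(({{AS}})) ⇒ (({{{}S}}))   [A ::= { }]
(({{{}S}})) ⇒ (({{{}SS}}))   [S ::= S S]
(({{{}SS}})) ⇒ (({{{}()S}}))   [S ::= ( )]
(({{{}()S}})) ⇒ (({{{}()()}}))   [S ::= ( )]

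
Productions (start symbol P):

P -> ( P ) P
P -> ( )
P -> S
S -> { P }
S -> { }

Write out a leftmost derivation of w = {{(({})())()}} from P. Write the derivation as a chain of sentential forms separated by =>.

P => S   [P -> S]
S => {P}   [S -> { P }]
{P} => {S}   [P -> S]
{S} => {{P}}   [S -> { P }]
{{P}} => {{(P)P}}   [P -> ( P ) P]
{{(P)P}} => {{((P)P)P}}   [P -> ( P ) P]
{{((P)P)P}} => {{((S)P)P}}   [P -> S]
{{((S)P)P}} => {{(({})P)P}}   [S -> { }]
{{(({})P)P}} => {{(({})())P}}   [P -> ( )]
{{(({})())P}} => {{(({})())()}}   [P -> ( )]

P=>S=>{P}=>{S}=>{{P}}=>{{(P)P}}=>{{((P)P)P}}=>{{((S)P)P}}=>{{(({})P)P}}=>{{(({})())P}}=>{{(({})())()}}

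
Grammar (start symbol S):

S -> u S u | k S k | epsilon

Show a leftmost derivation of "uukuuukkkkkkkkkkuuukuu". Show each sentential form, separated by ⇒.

S ⇒ uSu ⇒ uuSuu ⇒ uukSkuu ⇒ uukuSukuu ⇒ uukuuSuukuu ⇒ uukuuuSuuukuu ⇒ uukuuukSkuuukuu ⇒ uukuuukkSkkuuukuu ⇒ uukuuukkkSkkkuuukuu ⇒ uukuuukkkkSkkkkuuukuu ⇒ uukuuukkkkkSkkkkkuuukuu ⇒ uukuuukkkkkkkkkkuuukuu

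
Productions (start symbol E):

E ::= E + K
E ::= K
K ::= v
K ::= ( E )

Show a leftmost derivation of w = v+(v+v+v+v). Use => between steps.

E=>E+K=>K+K=>v+K=>v+(E)=>v+(E+K)=>v+(E+K+K)=>v+(E+K+K+K)=>v+(K+K+K+K)=>v+(v+K+K+K)=>v+(v+v+K+K)=>v+(v+v+v+K)=>v+(v+v+v+v)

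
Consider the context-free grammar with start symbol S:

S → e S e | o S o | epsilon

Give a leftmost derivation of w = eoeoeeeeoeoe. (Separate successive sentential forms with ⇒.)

S ⇒ eSe ⇒ eoSoe ⇒ eoeSeoe ⇒ eoeoSoeoe ⇒ eoeoeSeoeoe ⇒ eoeoeeSeeoeoe ⇒ eoeoeeeeoeoe

S ⇒ eSe   [S → e S e]
eSe ⇒ eoSoe   [S → o S o]
eoSoe ⇒ eoeSeoe   [S → e S e]
eoeSeoe ⇒ eoeoSoeoe   [S → o S o]
eoeoSoeoe ⇒ eoeoeSeoeoe   [S → e S e]
eoeoeSeoeoe ⇒ eoeoeeSeeoeoe   [S → e S e]
eoeoeeSeeoeoe ⇒ eoeoeeeeoeoe   [S → epsilon]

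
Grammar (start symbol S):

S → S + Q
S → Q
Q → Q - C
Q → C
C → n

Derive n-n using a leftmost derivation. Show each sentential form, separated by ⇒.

S⇒Q⇒Q-C⇒C-C⇒n-C⇒n-n

S ⇒ Q   [S → Q]
Q ⇒ Q-C   [Q → Q - C]
Q-C ⇒ C-C   [Q → C]
C-C ⇒ n-C   [C → n]
n-C ⇒ n-n   [C → n]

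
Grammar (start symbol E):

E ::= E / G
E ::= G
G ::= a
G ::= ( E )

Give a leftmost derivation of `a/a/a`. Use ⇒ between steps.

E ⇒ E/G   [E ::= E / G]
E/G ⇒ E/G/G   [E ::= E / G]
E/G/G ⇒ G/G/G   [E ::= G]
G/G/G ⇒ a/G/G   [G ::= a]
a/G/G ⇒ a/a/G   [G ::= a]
a/a/G ⇒ a/a/a   [G ::= a]

E ⇒ E/G ⇒ E/G/G ⇒ G/G/G ⇒ a/G/G ⇒ a/a/G ⇒ a/a/a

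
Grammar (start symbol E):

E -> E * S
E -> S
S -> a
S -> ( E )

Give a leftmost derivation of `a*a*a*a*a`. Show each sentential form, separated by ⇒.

E ⇒ E*S ⇒ E*S*S ⇒ E*S*S*S ⇒ E*S*S*S*S ⇒ S*S*S*S*S ⇒ a*S*S*S*S ⇒ a*a*S*S*S ⇒ a*a*a*S*S ⇒ a*a*a*a*S ⇒ a*a*a*a*a

E ⇒ E*S   [E -> E * S]
E*S ⇒ E*S*S   [E -> E * S]
E*S*S ⇒ E*S*S*S   [E -> E * S]
E*S*S*S ⇒ E*S*S*S*S   [E -> E * S]
E*S*S*S*S ⇒ S*S*S*S*S   [E -> S]
S*S*S*S*S ⇒ a*S*S*S*S   [S -> a]
a*S*S*S*S ⇒ a*a*S*S*S   [S -> a]
a*a*S*S*S ⇒ a*a*a*S*S   [S -> a]
a*a*a*S*S ⇒ a*a*a*a*S   [S -> a]
a*a*a*a*S ⇒ a*a*a*a*a   [S -> a]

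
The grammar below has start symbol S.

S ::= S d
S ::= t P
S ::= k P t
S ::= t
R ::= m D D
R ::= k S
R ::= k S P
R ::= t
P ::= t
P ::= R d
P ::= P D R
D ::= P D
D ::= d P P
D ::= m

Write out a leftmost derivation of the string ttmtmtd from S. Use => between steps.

S => Sd   [S ::= S d]
Sd => tPd   [S ::= t P]
tPd => tPDRd   [P ::= P D R]
tPDRd => tPDRDRd   [P ::= P D R]
tPDRDRd => ttDRDRd   [P ::= t]
ttDRDRd => ttmRDRd   [D ::= m]
ttmRDRd => ttmtDRd   [R ::= t]
ttmtDRd => ttmtmRd   [D ::= m]
ttmtmRd => ttmtmtd   [R ::= t]

S => Sd => tPd => tPDRd => tPDRDRd => ttDRDRd => ttmRDRd => ttmtDRd => ttmtmRd => ttmtmtd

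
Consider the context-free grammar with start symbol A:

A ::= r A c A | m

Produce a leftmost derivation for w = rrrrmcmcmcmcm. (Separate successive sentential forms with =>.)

A => rAcA   [A ::= r A c A]
rAcA => rrAcAcA   [A ::= r A c A]
rrAcAcA => rrrAcAcAcA   [A ::= r A c A]
rrrAcAcAcA => rrrrAcAcAcAcA   [A ::= r A c A]
rrrrAcAcAcAcA => rrrrmcAcAcAcA   [A ::= m]
rrrrmcAcAcAcA => rrrrmcmcAcAcA   [A ::= m]
rrrrmcmcAcAcA => rrrrmcmcmcAcA   [A ::= m]
rrrrmcmcmcAcA => rrrrmcmcmcmcA   [A ::= m]
rrrrmcmcmcmcA => rrrrmcmcmcmcm   [A ::= m]

A=>rAcA=>rrAcAcA=>rrrAcAcAcA=>rrrrAcAcAcAcA=>rrrrmcAcAcAcA=>rrrrmcmcAcAcA=>rrrrmcmcmcAcA=>rrrrmcmcmcmcA=>rrrrmcmcmcmcm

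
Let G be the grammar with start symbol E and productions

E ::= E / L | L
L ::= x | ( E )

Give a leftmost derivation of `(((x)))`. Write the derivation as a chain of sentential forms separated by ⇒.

E ⇒ L   [E ::= L]
L ⇒ (E)   [L ::= ( E )]
(E) ⇒ (L)   [E ::= L]
(L) ⇒ ((E))   [L ::= ( E )]
((E)) ⇒ ((L))   [E ::= L]
((L)) ⇒ (((E)))   [L ::= ( E )]
(((E))) ⇒ (((L)))   [E ::= L]
(((L))) ⇒ (((x)))   [L ::= x]

E ⇒ L ⇒ (E) ⇒ (L) ⇒ ((E)) ⇒ ((L)) ⇒ (((E))) ⇒ (((L))) ⇒ (((x)))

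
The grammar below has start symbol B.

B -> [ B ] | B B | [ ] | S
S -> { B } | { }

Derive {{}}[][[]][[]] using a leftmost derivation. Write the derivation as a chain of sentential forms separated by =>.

B => BB   [B -> B B]
BB => SB   [B -> S]
SB => {B}B   [S -> { B }]
{B}B => {S}B   [B -> S]
{S}B => {{}}B   [S -> { }]
{{}}B => {{}}BB   [B -> B B]
{{}}BB => {{}}BBB   [B -> B B]
{{}}BBB => {{}}[]BB   [B -> [ ]]
{{}}[]BB => {{}}[][B]B   [B -> [ B ]]
{{}}[][B]B => {{}}[][[]]B   [B -> [ ]]
{{}}[][[]]B => {{}}[][[]][B]   [B -> [ B ]]
{{}}[][[]][B] => {{}}[][[]][[]]   [B -> [ ]]

B => BB => SB => {B}B => {S}B => {{}}B => {{}}BB => {{}}BBB => {{}}[]BB => {{}}[][B]B => {{}}[][[]]B => {{}}[][[]][B] => {{}}[][[]][[]]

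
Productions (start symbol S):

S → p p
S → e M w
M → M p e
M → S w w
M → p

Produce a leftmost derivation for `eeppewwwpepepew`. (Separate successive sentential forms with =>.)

S => eMw => eMpew => eMpepew => eMpepepew => eSwwpepepew => eeMwwwpepepew => eeMpewwwpepepew => eeppewwwpepepew

S => eMw   [S → e M w]
eMw => eMpew   [M → M p e]
eMpew => eMpepew   [M → M p e]
eMpepew => eMpepepew   [M → M p e]
eMpepepew => eSwwpepepew   [M → S w w]
eSwwpepepew => eeMwwwpepepew   [S → e M w]
eeMwwwpepepew => eeMpewwwpepepew   [M → M p e]
eeMpewwwpepepew => eeppewwwpepepew   [M → p]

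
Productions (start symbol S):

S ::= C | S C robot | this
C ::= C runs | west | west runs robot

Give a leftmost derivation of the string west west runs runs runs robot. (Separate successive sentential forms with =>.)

S => S C robot => C C robot => west C robot => west C runs robot => west C runs runs robot => west C runs runs runs robot => west west runs runs runs robot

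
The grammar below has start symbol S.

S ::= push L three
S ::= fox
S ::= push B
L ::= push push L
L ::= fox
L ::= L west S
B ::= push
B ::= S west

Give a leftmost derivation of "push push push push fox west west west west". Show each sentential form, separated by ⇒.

S ⇒ push B ⇒ push S west ⇒ push push B west ⇒ push push S west west ⇒ push push push B west west ⇒ push push push S west west west ⇒ push push push push B west west west ⇒ push push push push S west west west west ⇒ push push push push fox west west west west

S ⇒ push B   [S ::= push B]
push B ⇒ push S west   [B ::= S west]
push S west ⇒ push push B west   [S ::= push B]
push push B west ⇒ push push S west west   [B ::= S west]
push push S west west ⇒ push push push B west west   [S ::= push B]
push push push B west west ⇒ push push push S west west west   [B ::= S west]
push push push S west west west ⇒ push push push push B west west west   [S ::= push B]
push push push push B west west west ⇒ push push push push S west west west west   [B ::= S west]
push push push push S west west west west ⇒ push push push push fox west west west west   [S ::= fox]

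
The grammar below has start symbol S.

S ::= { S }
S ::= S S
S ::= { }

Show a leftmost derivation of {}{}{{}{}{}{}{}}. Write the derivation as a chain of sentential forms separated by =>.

S => SS => SSS => {}SS => {}{}S => {}{}{S} => {}{}{SS} => {}{}{SSS} => {}{}{{}SS} => {}{}{{}SSS} => {}{}{{}{}SS} => {}{}{{}{}{}S} => {}{}{{}{}{}SS} => {}{}{{}{}{}{}S} => {}{}{{}{}{}{}{}}

S => SS   [S ::= S S]
SS => SSS   [S ::= S S]
SSS => {}SS   [S ::= { }]
{}SS => {}{}S   [S ::= { }]
{}{}S => {}{}{S}   [S ::= { S }]
{}{}{S} => {}{}{SS}   [S ::= S S]
{}{}{SS} => {}{}{SSS}   [S ::= S S]
{}{}{SSS} => {}{}{{}SS}   [S ::= { }]
{}{}{{}SS} => {}{}{{}SSS}   [S ::= S S]
{}{}{{}SSS} => {}{}{{}{}SS}   [S ::= { }]
{}{}{{}{}SS} => {}{}{{}{}{}S}   [S ::= { }]
{}{}{{}{}{}S} => {}{}{{}{}{}SS}   [S ::= S S]
{}{}{{}{}{}SS} => {}{}{{}{}{}{}S}   [S ::= { }]
{}{}{{}{}{}{}S} => {}{}{{}{}{}{}{}}   [S ::= { }]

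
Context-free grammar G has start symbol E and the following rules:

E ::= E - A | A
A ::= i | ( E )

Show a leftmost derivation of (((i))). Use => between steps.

E => A => (E) => (A) => ((E)) => ((A)) => (((E))) => (((A))) => (((i)))

E => A   [E ::= A]
A => (E)   [A ::= ( E )]
(E) => (A)   [E ::= A]
(A) => ((E))   [A ::= ( E )]
((E)) => ((A))   [E ::= A]
((A)) => (((E)))   [A ::= ( E )]
(((E))) => (((A)))   [E ::= A]
(((A))) => (((i)))   [A ::= i]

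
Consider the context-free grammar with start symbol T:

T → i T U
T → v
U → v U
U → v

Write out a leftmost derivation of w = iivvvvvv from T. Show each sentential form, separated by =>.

T => iTU   [T → i T U]
iTU => iiTUU   [T → i T U]
iiTUU => iivUU   [T → v]
iivUU => iivvUU   [U → v U]
iivvUU => iivvvU   [U → v]
iivvvU => iivvvvU   [U → v U]
iivvvvU => iivvvvvU   [U → v U]
iivvvvvU => iivvvvvv   [U → v]

T=>iTU=>iiTUU=>iivUU=>iivvUU=>iivvvU=>iivvvvU=>iivvvvvU=>iivvvvvv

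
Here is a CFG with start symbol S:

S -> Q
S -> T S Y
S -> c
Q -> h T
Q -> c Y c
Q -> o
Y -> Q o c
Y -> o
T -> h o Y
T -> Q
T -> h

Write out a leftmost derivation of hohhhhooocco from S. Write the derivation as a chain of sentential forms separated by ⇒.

S ⇒ TSY   [S -> T S Y]
TSY ⇒ hoYSY   [T -> h o Y]
hoYSY ⇒ hoQocSY   [Y -> Q o c]
hoQocSY ⇒ hohTocSY   [Q -> h T]
hohTocSY ⇒ hohQocSY   [T -> Q]
hohQocSY ⇒ hohhTocSY   [Q -> h T]
hohhTocSY ⇒ hohhQocSY   [T -> Q]
hohhQocSY ⇒ hohhhTocSY   [Q -> h T]
hohhhTocSY ⇒ hohhhhoYocSY   [T -> h o Y]
hohhhhoYocSY ⇒ hohhhhooocSY   [Y -> o]
hohhhhooocSY ⇒ hohhhhoooccY   [S -> c]
hohhhhoooccY ⇒ hohhhhooocco   [Y -> o]

S ⇒ TSY ⇒ hoYSY ⇒ hoQocSY ⇒ hohTocSY ⇒ hohQocSY ⇒ hohhTocSY ⇒ hohhQocSY ⇒ hohhhTocSY ⇒ hohhhhoYocSY ⇒ hohhhhooocSY ⇒ hohhhhoooccY ⇒ hohhhhooocco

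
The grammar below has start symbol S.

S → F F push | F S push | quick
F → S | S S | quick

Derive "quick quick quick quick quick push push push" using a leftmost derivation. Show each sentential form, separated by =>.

S => F S push   [S → F S push]
F S push => quick S push   [F → quick]
quick S push => quick F F push push   [S → F F push]
quick F F push push => quick S S F push push   [F → S S]
quick S S F push push => quick quick S F push push   [S → quick]
quick quick S F push push => quick quick quick F push push   [S → quick]
quick quick quick F push push => quick quick quick S push push   [F → S]
quick quick quick S push push => quick quick quick F F push push push   [S → F F push]
quick quick quick F F push push push => quick quick quick quick F push push push   [F → quick]
quick quick quick quick F push push push => quick quick quick quick quick push push push   [F → quick]

S => F S push => quick S push => quick F F push push => quick S S F push push => quick quick S F push push => quick quick quick F push push => quick quick quick S push push => quick quick quick F F push push push => quick quick quick quick F push push push => quick quick quick quick quick push push push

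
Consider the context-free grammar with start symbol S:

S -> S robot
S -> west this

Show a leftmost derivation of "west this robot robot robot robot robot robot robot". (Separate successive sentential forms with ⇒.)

S ⇒ S robot   [S -> S robot]
S robot ⇒ S robot robot   [S -> S robot]
S robot robot ⇒ S robot robot robot   [S -> S robot]
S robot robot robot ⇒ S robot robot robot robot   [S -> S robot]
S robot robot robot robot ⇒ S robot robot robot robot robot   [S -> S robot]
S robot robot robot robot robot ⇒ S robot robot robot robot robot robot   [S -> S robot]
S robot robot robot robot robot robot ⇒ S robot robot robot robot robot robot robot   [S -> S robot]
S robot robot robot robot robot robot robot ⇒ west this robot robot robot robot robot robot robot   [S -> west this]

S ⇒ S robot ⇒ S robot robot ⇒ S robot robot robot ⇒ S robot robot robot robot ⇒ S robot robot robot robot robot ⇒ S robot robot robot robot robot robot ⇒ S robot robot robot robot robot robot robot ⇒ west this robot robot robot robot robot robot robot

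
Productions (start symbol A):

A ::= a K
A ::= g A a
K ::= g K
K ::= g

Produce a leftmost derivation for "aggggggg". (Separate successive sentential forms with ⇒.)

A⇒aK⇒agK⇒aggK⇒agggK⇒aggggK⇒agggggK⇒aggggggK⇒aggggggg

A ⇒ aK   [A ::= a K]
aK ⇒ agK   [K ::= g K]
agK ⇒ aggK   [K ::= g K]
aggK ⇒ agggK   [K ::= g K]
agggK ⇒ aggggK   [K ::= g K]
aggggK ⇒ agggggK   [K ::= g K]
agggggK ⇒ aggggggK   [K ::= g K]
aggggggK ⇒ aggggggg   [K ::= g]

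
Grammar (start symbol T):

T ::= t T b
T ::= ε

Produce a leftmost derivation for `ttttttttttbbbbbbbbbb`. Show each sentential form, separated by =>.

T => tTb => ttTbb => tttTbbb => ttttTbbbb => tttttTbbbbb => ttttttTbbbbbb => tttttttTbbbbbbb => ttttttttTbbbbbbbb => tttttttttTbbbbbbbbb => ttttttttttTbbbbbbbbbb => ttttttttttbbbbbbbbbb

T => tTb   [T ::= t T b]
tTb => ttTbb   [T ::= t T b]
ttTbb => tttTbbb   [T ::= t T b]
tttTbbb => ttttTbbbb   [T ::= t T b]
ttttTbbbb => tttttTbbbbb   [T ::= t T b]
tttttTbbbbb => ttttttTbbbbbb   [T ::= t T b]
ttttttTbbbbbb => tttttttTbbbbbbb   [T ::= t T b]
tttttttTbbbbbbb => ttttttttTbbbbbbbb   [T ::= t T b]
ttttttttTbbbbbbbb => tttttttttTbbbbbbbbb   [T ::= t T b]
tttttttttTbbbbbbbbb => ttttttttttTbbbbbbbbbb   [T ::= t T b]
ttttttttttTbbbbbbbbbb => ttttttttttbbbbbbbbbb   [T ::= ε]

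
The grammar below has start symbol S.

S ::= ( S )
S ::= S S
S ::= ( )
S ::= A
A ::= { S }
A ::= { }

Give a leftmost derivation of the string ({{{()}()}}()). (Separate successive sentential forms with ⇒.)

S ⇒ (S) ⇒ (SS) ⇒ (AS) ⇒ ({S}S) ⇒ ({A}S) ⇒ ({{S}}S) ⇒ ({{SS}}S) ⇒ ({{AS}}S) ⇒ ({{{S}S}}S) ⇒ ({{{()}S}}S) ⇒ ({{{()}()}}S) ⇒ ({{{()}()}}())

S ⇒ (S)   [S ::= ( S )]
(S) ⇒ (SS)   [S ::= S S]
(SS) ⇒ (AS)   [S ::= A]
(AS) ⇒ ({S}S)   [A ::= { S }]
({S}S) ⇒ ({A}S)   [S ::= A]
({A}S) ⇒ ({{S}}S)   [A ::= { S }]
({{S}}S) ⇒ ({{SS}}S)   [S ::= S S]
({{SS}}S) ⇒ ({{AS}}S)   [S ::= A]
({{AS}}S) ⇒ ({{{S}S}}S)   [A ::= { S }]
({{{S}S}}S) ⇒ ({{{()}S}}S)   [S ::= ( )]
({{{()}S}}S) ⇒ ({{{()}()}}S)   [S ::= ( )]
({{{()}()}}S) ⇒ ({{{()}()}}())   [S ::= ( )]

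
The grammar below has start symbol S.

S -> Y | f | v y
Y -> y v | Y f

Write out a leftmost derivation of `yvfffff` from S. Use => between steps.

S=>Y=>Yf=>Yff=>Yfff=>Yffff=>Yfffff=>yvfffff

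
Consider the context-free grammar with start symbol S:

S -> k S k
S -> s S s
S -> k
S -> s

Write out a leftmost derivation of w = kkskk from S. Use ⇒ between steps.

S⇒kSk⇒kkSkk⇒kkskk

S ⇒ kSk   [S -> k S k]
kSk ⇒ kkSkk   [S -> k S k]
kkSkk ⇒ kkskk   [S -> s]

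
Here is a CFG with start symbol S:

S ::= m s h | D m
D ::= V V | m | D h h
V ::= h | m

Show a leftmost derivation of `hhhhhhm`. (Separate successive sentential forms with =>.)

S => Dm => Dhhm => Dhhhhm => VVhhhhm => hVhhhhm => hhhhhhm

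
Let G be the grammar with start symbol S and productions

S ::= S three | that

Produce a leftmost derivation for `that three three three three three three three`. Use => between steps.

S => S three => S three three => S three three three => S three three three three => S three three three three three => S three three three three three three => S three three three three three three three => that three three three three three three three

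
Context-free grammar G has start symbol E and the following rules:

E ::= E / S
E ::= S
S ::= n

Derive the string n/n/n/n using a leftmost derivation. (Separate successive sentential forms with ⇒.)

E ⇒ E/S ⇒ E/S/S ⇒ E/S/S/S ⇒ S/S/S/S ⇒ n/S/S/S ⇒ n/n/S/S ⇒ n/n/n/S ⇒ n/n/n/n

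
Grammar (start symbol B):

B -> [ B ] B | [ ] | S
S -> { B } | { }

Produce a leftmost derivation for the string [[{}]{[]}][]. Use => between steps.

B => [B]B => [[B]B]B => [[S]B]B => [[{}]B]B => [[{}]S]B => [[{}]{B}]B => [[{}]{[]}]B => [[{}]{[]}][]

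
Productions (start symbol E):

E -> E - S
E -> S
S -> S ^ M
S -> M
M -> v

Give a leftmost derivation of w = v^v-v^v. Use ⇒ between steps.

E ⇒ E-S ⇒ S-S ⇒ S^M-S ⇒ M^M-S ⇒ v^M-S ⇒ v^v-S ⇒ v^v-S^M ⇒ v^v-M^M ⇒ v^v-v^M ⇒ v^v-v^v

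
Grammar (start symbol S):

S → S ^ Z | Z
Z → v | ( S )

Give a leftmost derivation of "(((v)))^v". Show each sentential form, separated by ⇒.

S ⇒ S^Z ⇒ Z^Z ⇒ (S)^Z ⇒ (Z)^Z ⇒ ((S))^Z ⇒ ((Z))^Z ⇒ (((S)))^Z ⇒ (((Z)))^Z ⇒ (((v)))^Z ⇒ (((v)))^v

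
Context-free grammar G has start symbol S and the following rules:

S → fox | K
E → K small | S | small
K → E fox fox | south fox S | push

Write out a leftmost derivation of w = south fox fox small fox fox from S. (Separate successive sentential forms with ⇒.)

S ⇒ K ⇒ E fox fox ⇒ K small fox fox ⇒ south fox S small fox fox ⇒ south fox fox small fox fox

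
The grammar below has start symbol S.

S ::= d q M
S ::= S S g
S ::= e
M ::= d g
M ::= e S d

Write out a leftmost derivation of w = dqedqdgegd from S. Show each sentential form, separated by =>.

S => dqM => dqeSd => dqeSSgd => dqedqMSgd => dqedqdgSgd => dqedqdgegd

S => dqM   [S ::= d q M]
dqM => dqeSd   [M ::= e S d]
dqeSd => dqeSSgd   [S ::= S S g]
dqeSSgd => dqedqMSgd   [S ::= d q M]
dqedqMSgd => dqedqdgSgd   [M ::= d g]
dqedqdgSgd => dqedqdgegd   [S ::= e]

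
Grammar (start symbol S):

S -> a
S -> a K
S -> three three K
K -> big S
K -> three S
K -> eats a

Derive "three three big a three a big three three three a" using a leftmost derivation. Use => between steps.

S => three three K => three three big S => three three big a K => three three big a three S => three three big a three a K => three three big a three a big S => three three big a three a big three three K => three three big a three a big three three three S => three three big a three a big three three three a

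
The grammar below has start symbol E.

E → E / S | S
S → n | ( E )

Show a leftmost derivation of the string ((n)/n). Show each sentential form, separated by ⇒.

E ⇒ S   [E → S]
S ⇒ (E)   [S → ( E )]
(E) ⇒ (E/S)   [E → E / S]
(E/S) ⇒ (S/S)   [E → S]
(S/S) ⇒ ((E)/S)   [S → ( E )]
((E)/S) ⇒ ((S)/S)   [E → S]
((S)/S) ⇒ ((n)/S)   [S → n]
((n)/S) ⇒ ((n)/n)   [S → n]

E⇒S⇒(E)⇒(E/S)⇒(S/S)⇒((E)/S)⇒((S)/S)⇒((n)/S)⇒((n)/n)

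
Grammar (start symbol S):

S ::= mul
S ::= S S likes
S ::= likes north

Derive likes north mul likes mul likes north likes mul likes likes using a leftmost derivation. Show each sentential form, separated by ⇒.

S ⇒ S S likes   [S ::= S S likes]
S S likes ⇒ S S likes S likes   [S ::= S S likes]
S S likes S likes ⇒ likes north S likes S likes   [S ::= likes north]
likes north S likes S likes ⇒ likes north mul likes S likes   [S ::= mul]
likes north mul likes S likes ⇒ likes north mul likes S S likes likes   [S ::= S S likes]
likes north mul likes S S likes likes ⇒ likes north mul likes S S likes S likes likes   [S ::= S S likes]
likes north mul likes S S likes S likes likes ⇒ likes north mul likes mul S likes S likes likes   [S ::= mul]
likes north mul likes mul S likes S likes likes ⇒ likes north mul likes mul likes north likes S likes likes   [S ::= likes north]
likes north mul likes mul likes north likes S likes likes ⇒ likes north mul likes mul likes north likes mul likes likes   [S ::= mul]

S ⇒ S S likes ⇒ S S likes S likes ⇒ likes north S likes S likes ⇒ likes north mul likes S likes ⇒ likes north mul likes S S likes likes ⇒ likes north mul likes S S likes S likes likes ⇒ likes north mul likes mul S likes S likes likes ⇒ likes north mul likes mul likes north likes S likes likes ⇒ likes north mul likes mul likes north likes mul likes likes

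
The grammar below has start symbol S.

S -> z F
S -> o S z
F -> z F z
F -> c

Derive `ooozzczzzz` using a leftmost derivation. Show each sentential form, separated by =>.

S => oSz   [S -> o S z]
oSz => ooSzz   [S -> o S z]
ooSzz => oooSzzz   [S -> o S z]
oooSzzz => ooozFzzz   [S -> z F]
ooozFzzz => ooozzFzzzz   [F -> z F z]
ooozzFzzzz => ooozzczzzz   [F -> c]

S=>oSz=>ooSzz=>oooSzzz=>ooozFzzz=>ooozzFzzzz=>ooozzczzzz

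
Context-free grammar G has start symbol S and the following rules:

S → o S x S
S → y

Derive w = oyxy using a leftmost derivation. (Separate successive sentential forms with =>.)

S => oSxS => oyxS => oyxy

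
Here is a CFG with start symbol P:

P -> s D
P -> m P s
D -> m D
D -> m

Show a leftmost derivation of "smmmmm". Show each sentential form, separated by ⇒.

P ⇒ sD ⇒ smD ⇒ smmD ⇒ smmmD ⇒ smmmmD ⇒ smmmmm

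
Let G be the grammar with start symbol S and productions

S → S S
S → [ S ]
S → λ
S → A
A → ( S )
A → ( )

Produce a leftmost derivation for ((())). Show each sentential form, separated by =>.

S => A   [S → A]
A => (S)   [A → ( S )]
(S) => (A)   [S → A]
(A) => ((S))   [A → ( S )]
((S)) => ((SS))   [S → S S]
((SS)) => ((SSS))   [S → S S]
((SSS)) => ((ASS))   [S → A]
((ASS)) => ((()SS))   [A → ( )]
((()SS)) => ((()S))   [S → λ]
((()S)) => ((()))   [S → λ]

S => A => (S) => (A) => ((S)) => ((SS)) => ((SSS)) => ((ASS)) => ((()SS)) => ((()S)) => ((()))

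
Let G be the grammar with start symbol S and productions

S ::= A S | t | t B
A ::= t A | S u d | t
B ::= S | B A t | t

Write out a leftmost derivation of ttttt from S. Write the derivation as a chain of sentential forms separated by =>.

S => AS => tAS => ttAS => tttAS => ttttS => ttttt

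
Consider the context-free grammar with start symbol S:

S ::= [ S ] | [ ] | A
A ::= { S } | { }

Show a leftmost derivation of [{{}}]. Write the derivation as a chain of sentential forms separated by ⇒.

S ⇒ [S]   [S ::= [ S ]]
[S] ⇒ [A]   [S ::= A]
[A] ⇒ [{S}]   [A ::= { S }]
[{S}] ⇒ [{A}]   [S ::= A]
[{A}] ⇒ [{{}}]   [A ::= { }]

S⇒[S]⇒[A]⇒[{S}]⇒[{A}]⇒[{{}}]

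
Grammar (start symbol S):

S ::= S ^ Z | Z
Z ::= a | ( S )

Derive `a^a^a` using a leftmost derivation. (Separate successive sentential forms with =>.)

S => S^Z => S^Z^Z => Z^Z^Z => a^Z^Z => a^a^Z => a^a^a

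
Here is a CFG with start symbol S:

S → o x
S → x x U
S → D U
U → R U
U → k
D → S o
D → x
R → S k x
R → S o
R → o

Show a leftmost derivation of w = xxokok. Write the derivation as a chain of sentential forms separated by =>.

S => DU => SoU => xxUoU => xxRUoU => xxoUoU => xxokoU => xxokok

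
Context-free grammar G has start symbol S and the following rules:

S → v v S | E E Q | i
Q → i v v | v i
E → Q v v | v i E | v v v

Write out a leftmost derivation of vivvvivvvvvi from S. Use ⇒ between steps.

S⇒EEQ⇒viEEQ⇒vivvvEQ⇒vivvvQvvQ⇒vivvvivvvvQ⇒vivvvivvvvvi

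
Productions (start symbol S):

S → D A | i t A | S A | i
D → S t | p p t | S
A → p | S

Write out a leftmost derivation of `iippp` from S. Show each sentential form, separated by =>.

S => SA => DAA => SAA => DAAA => SAAA => SAAAA => iAAAA => iSAAA => iiAAA => iipAA => iippA => iippp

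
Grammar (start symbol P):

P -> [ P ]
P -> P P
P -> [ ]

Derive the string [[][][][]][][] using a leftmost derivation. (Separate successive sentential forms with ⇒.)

P⇒PP⇒PPP⇒[P]PP⇒[PP]PP⇒[PPP]PP⇒[PPPP]PP⇒[[]PPP]PP⇒[[][]PP]PP⇒[[][][]P]PP⇒[[][][][]]PP⇒[[][][][]][]P⇒[[][][][]][][]

P ⇒ PP   [P -> P P]
PP ⇒ PPP   [P -> P P]
PPP ⇒ [P]PP   [P -> [ P ]]
[P]PP ⇒ [PP]PP   [P -> P P]
[PP]PP ⇒ [PPP]PP   [P -> P P]
[PPP]PP ⇒ [PPPP]PP   [P -> P P]
[PPPP]PP ⇒ [[]PPP]PP   [P -> [ ]]
[[]PPP]PP ⇒ [[][]PP]PP   [P -> [ ]]
[[][]PP]PP ⇒ [[][][]P]PP   [P -> [ ]]
[[][][]P]PP ⇒ [[][][][]]PP   [P -> [ ]]
[[][][][]]PP ⇒ [[][][][]][]P   [P -> [ ]]
[[][][][]][]P ⇒ [[][][][]][][]   [P -> [ ]]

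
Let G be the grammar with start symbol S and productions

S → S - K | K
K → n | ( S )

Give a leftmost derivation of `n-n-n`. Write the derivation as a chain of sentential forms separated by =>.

S => S-K => S-K-K => K-K-K => n-K-K => n-n-K => n-n-n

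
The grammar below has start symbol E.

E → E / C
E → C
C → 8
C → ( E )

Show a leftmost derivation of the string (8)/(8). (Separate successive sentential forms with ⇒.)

E⇒E/C⇒C/C⇒(E)/C⇒(C)/C⇒(8)/C⇒(8)/(E)⇒(8)/(C)⇒(8)/(8)

E ⇒ E/C   [E → E / C]
E/C ⇒ C/C   [E → C]
C/C ⇒ (E)/C   [C → ( E )]
(E)/C ⇒ (C)/C   [E → C]
(C)/C ⇒ (8)/C   [C → 8]
(8)/C ⇒ (8)/(E)   [C → ( E )]
(8)/(E) ⇒ (8)/(C)   [E → C]
(8)/(C) ⇒ (8)/(8)   [C → 8]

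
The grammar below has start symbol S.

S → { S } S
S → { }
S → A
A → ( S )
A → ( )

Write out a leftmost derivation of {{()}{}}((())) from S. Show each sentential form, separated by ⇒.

S ⇒ {S}S ⇒ {{S}S}S ⇒ {{A}S}S ⇒ {{()}S}S ⇒ {{()}{}}S ⇒ {{()}{}}A ⇒ {{()}{}}(S) ⇒ {{()}{}}(A) ⇒ {{()}{}}((S)) ⇒ {{()}{}}((A)) ⇒ {{()}{}}((()))

S ⇒ {S}S   [S → { S } S]
{S}S ⇒ {{S}S}S   [S → { S } S]
{{S}S}S ⇒ {{A}S}S   [S → A]
{{A}S}S ⇒ {{()}S}S   [A → ( )]
{{()}S}S ⇒ {{()}{}}S   [S → { }]
{{()}{}}S ⇒ {{()}{}}A   [S → A]
{{()}{}}A ⇒ {{()}{}}(S)   [A → ( S )]
{{()}{}}(S) ⇒ {{()}{}}(A)   [S → A]
{{()}{}}(A) ⇒ {{()}{}}((S))   [A → ( S )]
{{()}{}}((S)) ⇒ {{()}{}}((A))   [S → A]
{{()}{}}((A)) ⇒ {{()}{}}((()))   [A → ( )]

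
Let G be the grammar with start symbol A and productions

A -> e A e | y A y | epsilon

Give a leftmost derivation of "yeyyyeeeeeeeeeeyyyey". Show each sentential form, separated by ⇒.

A ⇒ yAy   [A -> y A y]
yAy ⇒ yeAey   [A -> e A e]
yeAey ⇒ yeyAyey   [A -> y A y]
yeyAyey ⇒ yeyyAyyey   [A -> y A y]
yeyyAyyey ⇒ yeyyyAyyyey   [A -> y A y]
yeyyyAyyyey ⇒ yeyyyeAeyyyey   [A -> e A e]
yeyyyeAeyyyey ⇒ yeyyyeeAeeyyyey   [A -> e A e]
yeyyyeeAeeyyyey ⇒ yeyyyeeeAeeeyyyey   [A -> e A e]
yeyyyeeeAeeeyyyey ⇒ yeyyyeeeeAeeeeyyyey   [A -> e A e]
yeyyyeeeeAeeeeyyyey ⇒ yeyyyeeeeeAeeeeeyyyey   [A -> e A e]
yeyyyeeeeeAeeeeeyyyey ⇒ yeyyyeeeeeeeeeeyyyey   [A -> epsilon]

A ⇒ yAy ⇒ yeAey ⇒ yeyAyey ⇒ yeyyAyyey ⇒ yeyyyAyyyey ⇒ yeyyyeAeyyyey ⇒ yeyyyeeAeeyyyey ⇒ yeyyyeeeAeeeyyyey ⇒ yeyyyeeeeAeeeeyyyey ⇒ yeyyyeeeeeAeeeeeyyyey ⇒ yeyyyeeeeeeeeeeyyyey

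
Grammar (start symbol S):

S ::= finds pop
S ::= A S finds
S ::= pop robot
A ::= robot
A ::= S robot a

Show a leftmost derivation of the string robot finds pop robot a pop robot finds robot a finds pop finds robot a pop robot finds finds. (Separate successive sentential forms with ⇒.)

S ⇒ A S finds ⇒ robot S finds ⇒ robot A S finds finds ⇒ robot S robot a S finds finds ⇒ robot A S finds robot a S finds finds ⇒ robot S robot a S finds robot a S finds finds ⇒ robot A S finds robot a S finds robot a S finds finds ⇒ robot S robot a S finds robot a S finds robot a S finds finds ⇒ robot finds pop robot a S finds robot a S finds robot a S finds finds ⇒ robot finds pop robot a pop robot finds robot a S finds robot a S finds finds ⇒ robot finds pop robot a pop robot finds robot a finds pop finds robot a S finds finds ⇒ robot finds pop robot a pop robot finds robot a finds pop finds robot a pop robot finds finds

S ⇒ A S finds   [S ::= A S finds]
A S finds ⇒ robot S finds   [A ::= robot]
robot S finds ⇒ robot A S finds finds   [S ::= A S finds]
robot A S finds finds ⇒ robot S robot a S finds finds   [A ::= S robot a]
robot S robot a S finds finds ⇒ robot A S finds robot a S finds finds   [S ::= A S finds]
robot A S finds robot a S finds finds ⇒ robot S robot a S finds robot a S finds finds   [A ::= S robot a]
robot S robot a S finds robot a S finds finds ⇒ robot A S finds robot a S finds robot a S finds finds   [S ::= A S finds]
robot A S finds robot a S finds robot a S finds finds ⇒ robot S robot a S finds robot a S finds robot a S finds finds   [A ::= S robot a]
robot S robot a S finds robot a S finds robot a S finds finds ⇒ robot finds pop robot a S finds robot a S finds robot a S finds finds   [S ::= finds pop]
robot finds pop robot a S finds robot a S finds robot a S finds finds ⇒ robot finds pop robot a pop robot finds robot a S finds robot a S finds finds   [S ::= pop robot]
robot finds pop robot a pop robot finds robot a S finds robot a S finds finds ⇒ robot finds pop robot a pop robot finds robot a finds pop finds robot a S finds finds   [S ::= finds pop]
robot finds pop robot a pop robot finds robot a finds pop finds robot a S finds finds ⇒ robot finds pop robot a pop robot finds robot a finds pop finds robot a pop robot finds finds   [S ::= pop robot]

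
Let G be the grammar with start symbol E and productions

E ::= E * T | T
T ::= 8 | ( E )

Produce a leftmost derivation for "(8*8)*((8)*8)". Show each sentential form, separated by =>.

E => E*T   [E ::= E * T]
E*T => T*T   [E ::= T]
T*T => (E)*T   [T ::= ( E )]
(E)*T => (E*T)*T   [E ::= E * T]
(E*T)*T => (T*T)*T   [E ::= T]
(T*T)*T => (8*T)*T   [T ::= 8]
(8*T)*T => (8*8)*T   [T ::= 8]
(8*8)*T => (8*8)*(E)   [T ::= ( E )]
(8*8)*(E) => (8*8)*(E*T)   [E ::= E * T]
(8*8)*(E*T) => (8*8)*(T*T)   [E ::= T]
(8*8)*(T*T) => (8*8)*((E)*T)   [T ::= ( E )]
(8*8)*((E)*T) => (8*8)*((T)*T)   [E ::= T]
(8*8)*((T)*T) => (8*8)*((8)*T)   [T ::= 8]
(8*8)*((8)*T) => (8*8)*((8)*8)   [T ::= 8]

E => E*T => T*T => (E)*T => (E*T)*T => (T*T)*T => (8*T)*T => (8*8)*T => (8*8)*(E) => (8*8)*(E*T) => (8*8)*(T*T) => (8*8)*((E)*T) => (8*8)*((T)*T) => (8*8)*((8)*T) => (8*8)*((8)*8)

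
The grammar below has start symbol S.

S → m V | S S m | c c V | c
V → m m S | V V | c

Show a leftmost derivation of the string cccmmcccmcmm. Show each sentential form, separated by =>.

S => SSm   [S → S S m]
SSm => cSm   [S → c]
cSm => cccVm   [S → c c V]
cccVm => cccmmSm   [V → m m S]
cccmmSm => cccmmSSmm   [S → S S m]
cccmmSSmm => cccmmccVSmm   [S → c c V]
cccmmccVSmm => cccmmcccSmm   [V → c]
cccmmcccSmm => cccmmcccmVmm   [S → m V]
cccmmcccmVmm => cccmmcccmcmm   [V → c]

S => SSm => cSm => cccVm => cccmmSm => cccmmSSmm => cccmmccVSmm => cccmmcccSmm => cccmmcccmVmm => cccmmcccmcmm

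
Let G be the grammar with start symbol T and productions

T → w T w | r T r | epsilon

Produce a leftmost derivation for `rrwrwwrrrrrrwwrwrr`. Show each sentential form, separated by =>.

T => rTr => rrTrr => rrwTwrr => rrwrTrwrr => rrwrwTwrwrr => rrwrwwTwwrwrr => rrwrwwrTrwwrwrr => rrwrwwrrTrrwwrwrr => rrwrwwrrrTrrrwwrwrr => rrwrwwrrrrrrwwrwrr

T => rTr   [T → r T r]
rTr => rrTrr   [T → r T r]
rrTrr => rrwTwrr   [T → w T w]
rrwTwrr => rrwrTrwrr   [T → r T r]
rrwrTrwrr => rrwrwTwrwrr   [T → w T w]
rrwrwTwrwrr => rrwrwwTwwrwrr   [T → w T w]
rrwrwwTwwrwrr => rrwrwwrTrwwrwrr   [T → r T r]
rrwrwwrTrwwrwrr => rrwrwwrrTrrwwrwrr   [T → r T r]
rrwrwwrrTrrwwrwrr => rrwrwwrrrTrrrwwrwrr   [T → r T r]
rrwrwwrrrTrrrwwrwrr => rrwrwwrrrrrrwwrwrr   [T → epsilon]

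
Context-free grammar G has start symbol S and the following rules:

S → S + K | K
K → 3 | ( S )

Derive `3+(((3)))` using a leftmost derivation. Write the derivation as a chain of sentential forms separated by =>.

S => S+K => K+K => 3+K => 3+(S) => 3+(K) => 3+((S)) => 3+((K)) => 3+(((S))) => 3+(((K))) => 3+(((3)))

S => S+K   [S → S + K]
S+K => K+K   [S → K]
K+K => 3+K   [K → 3]
3+K => 3+(S)   [K → ( S )]
3+(S) => 3+(K)   [S → K]
3+(K) => 3+((S))   [K → ( S )]
3+((S)) => 3+((K))   [S → K]
3+((K)) => 3+(((S)))   [K → ( S )]
3+(((S))) => 3+(((K)))   [S → K]
3+(((K))) => 3+(((3)))   [K → 3]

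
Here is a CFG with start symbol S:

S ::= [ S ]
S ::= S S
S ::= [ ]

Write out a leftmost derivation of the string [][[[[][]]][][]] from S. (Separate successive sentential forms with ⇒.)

S⇒SS⇒[]S⇒[][S]⇒[][SS]⇒[][SSS]⇒[][[S]SS]⇒[][[[S]]SS]⇒[][[[SS]]SS]⇒[][[[[]S]]SS]⇒[][[[[][]]]SS]⇒[][[[[][]]][]S]⇒[][[[[][]]][][]]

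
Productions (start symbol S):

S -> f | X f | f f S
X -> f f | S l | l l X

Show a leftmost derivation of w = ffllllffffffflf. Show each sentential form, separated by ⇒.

S ⇒ ffS   [S -> f f S]
ffS ⇒ ffXf   [S -> X f]
ffXf ⇒ ffllXf   [X -> l l X]
ffllXf ⇒ ffllllXf   [X -> l l X]
ffllllXf ⇒ ffllllSlf   [X -> S l]
ffllllSlf ⇒ ffllllffSlf   [S -> f f S]
ffllllffSlf ⇒ ffllllffffSlf   [S -> f f S]
ffllllffffSlf ⇒ ffllllffffffSlf   [S -> f f S]
ffllllffffffSlf ⇒ ffllllffffffflf   [S -> f]

S⇒ffS⇒ffXf⇒ffllXf⇒ffllllXf⇒ffllllSlf⇒ffllllffSlf⇒ffllllffffSlf⇒ffllllffffffSlf⇒ffllllffffffflf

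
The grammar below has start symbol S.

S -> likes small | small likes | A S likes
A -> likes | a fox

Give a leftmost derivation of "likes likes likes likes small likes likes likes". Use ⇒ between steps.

S ⇒ A S likes   [S -> A S likes]
A S likes ⇒ likes S likes   [A -> likes]
likes S likes ⇒ likes A S likes likes   [S -> A S likes]
likes A S likes likes ⇒ likes likes S likes likes   [A -> likes]
likes likes S likes likes ⇒ likes likes A S likes likes likes   [S -> A S likes]
likes likes A S likes likes likes ⇒ likes likes likes S likes likes likes   [A -> likes]
likes likes likes S likes likes likes ⇒ likes likes likes likes small likes likes likes   [S -> likes small]

S ⇒ A S likes ⇒ likes S likes ⇒ likes A S likes likes ⇒ likes likes S likes likes ⇒ likes likes A S likes likes likes ⇒ likes likes likes S likes likes likes ⇒ likes likes likes likes small likes likes likes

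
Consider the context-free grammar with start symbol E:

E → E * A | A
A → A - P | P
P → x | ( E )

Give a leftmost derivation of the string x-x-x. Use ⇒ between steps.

E ⇒ A ⇒ A-P ⇒ A-P-P ⇒ P-P-P ⇒ x-P-P ⇒ x-x-P ⇒ x-x-x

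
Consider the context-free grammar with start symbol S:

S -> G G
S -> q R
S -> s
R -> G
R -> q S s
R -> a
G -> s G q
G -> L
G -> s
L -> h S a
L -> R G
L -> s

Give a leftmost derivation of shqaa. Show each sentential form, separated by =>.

S => GG => sG => sL => shSa => shqRa => shqaa

S => GG   [S -> G G]
GG => sG   [G -> s]
sG => sL   [G -> L]
sL => shSa   [L -> h S a]
shSa => shqRa   [S -> q R]
shqRa => shqaa   [R -> a]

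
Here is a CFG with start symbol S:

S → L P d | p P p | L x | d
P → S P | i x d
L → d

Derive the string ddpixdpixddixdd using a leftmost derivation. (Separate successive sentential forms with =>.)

S => LPd => dPd => dSPd => dLPdPd => ddPdPd => ddSPdPd => ddpPpPdPd => ddpixdpPdPd => ddpixdpixddPd => ddpixdpixddixdd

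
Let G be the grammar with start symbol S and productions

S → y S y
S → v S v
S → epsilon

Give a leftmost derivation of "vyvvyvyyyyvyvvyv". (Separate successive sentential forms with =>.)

S => vSv   [S → v S v]
vSv => vySyv   [S → y S y]
vySyv => vyvSvyv   [S → v S v]
vyvSvyv => vyvvSvvyv   [S → v S v]
vyvvSvvyv => vyvvySyvvyv   [S → y S y]
vyvvySyvvyv => vyvvyvSvyvvyv   [S → v S v]
vyvvyvSvyvvyv => vyvvyvySyvyvvyv   [S → y S y]
vyvvyvySyvyvvyv => vyvvyvyySyyvyvvyv   [S → y S y]
vyvvyvyySyyvyvvyv => vyvvyvyyyyvyvvyv   [S → epsilon]

S => vSv => vySyv => vyvSvyv => vyvvSvvyv => vyvvySyvvyv => vyvvyvSvyvvyv => vyvvyvySyvyvvyv => vyvvyvyySyyvyvvyv => vyvvyvyyyyvyvvyv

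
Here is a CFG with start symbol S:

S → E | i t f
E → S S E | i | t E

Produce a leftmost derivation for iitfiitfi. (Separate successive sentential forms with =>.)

S=>E=>SSE=>ESE=>SSESE=>ESESE=>iSESE=>iitfESE=>iitfiSE=>iitfiitfE=>iitfiitfi

S => E   [S → E]
E => SSE   [E → S S E]
SSE => ESE   [S → E]
ESE => SSESE   [E → S S E]
SSESE => ESESE   [S → E]
ESESE => iSESE   [E → i]
iSESE => iitfESE   [S → i t f]
iitfESE => iitfiSE   [E → i]
iitfiSE => iitfiitfE   [S → i t f]
iitfiitfE => iitfiitfi   [E → i]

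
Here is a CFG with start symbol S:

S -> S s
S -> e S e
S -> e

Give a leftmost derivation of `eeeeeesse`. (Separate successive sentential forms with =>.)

S => eSe   [S -> e S e]
eSe => eSse   [S -> S s]
eSse => eSsse   [S -> S s]
eSsse => eeSesse   [S -> e S e]
eeSesse => eeeSeesse   [S -> e S e]
eeeSeesse => eeeeeesse   [S -> e]

S => eSe => eSse => eSsse => eeSesse => eeeSeesse => eeeeeesse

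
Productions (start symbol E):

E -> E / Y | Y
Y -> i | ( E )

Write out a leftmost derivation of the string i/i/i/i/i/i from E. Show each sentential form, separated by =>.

E => E/Y => E/Y/Y => E/Y/Y/Y => E/Y/Y/Y/Y => E/Y/Y/Y/Y/Y => Y/Y/Y/Y/Y/Y => i/Y/Y/Y/Y/Y => i/i/Y/Y/Y/Y => i/i/i/Y/Y/Y => i/i/i/i/Y/Y => i/i/i/i/i/Y => i/i/i/i/i/i

E => E/Y   [E -> E / Y]
E/Y => E/Y/Y   [E -> E / Y]
E/Y/Y => E/Y/Y/Y   [E -> E / Y]
E/Y/Y/Y => E/Y/Y/Y/Y   [E -> E / Y]
E/Y/Y/Y/Y => E/Y/Y/Y/Y/Y   [E -> E / Y]
E/Y/Y/Y/Y/Y => Y/Y/Y/Y/Y/Y   [E -> Y]
Y/Y/Y/Y/Y/Y => i/Y/Y/Y/Y/Y   [Y -> i]
i/Y/Y/Y/Y/Y => i/i/Y/Y/Y/Y   [Y -> i]
i/i/Y/Y/Y/Y => i/i/i/Y/Y/Y   [Y -> i]
i/i/i/Y/Y/Y => i/i/i/i/Y/Y   [Y -> i]
i/i/i/i/Y/Y => i/i/i/i/i/Y   [Y -> i]
i/i/i/i/i/Y => i/i/i/i/i/i   [Y -> i]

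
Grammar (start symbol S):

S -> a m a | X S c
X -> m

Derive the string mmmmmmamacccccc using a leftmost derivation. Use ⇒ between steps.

S ⇒ XSc ⇒ mSc ⇒ mXScc ⇒ mmScc ⇒ mmXSccc ⇒ mmmSccc ⇒ mmmXScccc ⇒ mmmmScccc ⇒ mmmmXSccccc ⇒ mmmmmSccccc ⇒ mmmmmXScccccc ⇒ mmmmmmScccccc ⇒ mmmmmmamacccccc

S ⇒ XSc   [S -> X S c]
XSc ⇒ mSc   [X -> m]
mSc ⇒ mXScc   [S -> X S c]
mXScc ⇒ mmScc   [X -> m]
mmScc ⇒ mmXSccc   [S -> X S c]
mmXSccc ⇒ mmmSccc   [X -> m]
mmmSccc ⇒ mmmXScccc   [S -> X S c]
mmmXScccc ⇒ mmmmScccc   [X -> m]
mmmmScccc ⇒ mmmmXSccccc   [S -> X S c]
mmmmXSccccc ⇒ mmmmmSccccc   [X -> m]
mmmmmSccccc ⇒ mmmmmXScccccc   [S -> X S c]
mmmmmXScccccc ⇒ mmmmmmScccccc   [X -> m]
mmmmmmScccccc ⇒ mmmmmmamacccccc   [S -> a m a]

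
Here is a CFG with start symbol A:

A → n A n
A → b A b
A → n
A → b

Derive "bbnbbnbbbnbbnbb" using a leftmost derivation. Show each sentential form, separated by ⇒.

A ⇒ bAb ⇒ bbAbb ⇒ bbnAnbb ⇒ bbnbAbnbb ⇒ bbnbbAbbnbb ⇒ bbnbbnAnbbnbb ⇒ bbnbbnbAbnbbnbb ⇒ bbnbbnbbbnbbnbb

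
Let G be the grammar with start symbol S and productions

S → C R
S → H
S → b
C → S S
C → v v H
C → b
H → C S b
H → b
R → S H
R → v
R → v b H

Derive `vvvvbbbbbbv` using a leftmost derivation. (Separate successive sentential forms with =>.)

S => CR => vvHR => vvCSbR => vvSSSbR => vvHSSbR => vvCSbSSbR => vvvvHSbSSbR => vvvvbSbSSbR => vvvvbbbSSbR => vvvvbbbbSbR => vvvvbbbbbbR => vvvvbbbbbbv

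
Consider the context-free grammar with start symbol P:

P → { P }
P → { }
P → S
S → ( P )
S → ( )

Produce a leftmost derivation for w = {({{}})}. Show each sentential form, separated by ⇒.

P ⇒ {P}   [P → { P }]
{P} ⇒ {S}   [P → S]
{S} ⇒ {(P)}   [S → ( P )]
{(P)} ⇒ {({P})}   [P → { P }]
{({P})} ⇒ {({{}})}   [P → { }]

P ⇒ {P} ⇒ {S} ⇒ {(P)} ⇒ {({P})} ⇒ {({{}})}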